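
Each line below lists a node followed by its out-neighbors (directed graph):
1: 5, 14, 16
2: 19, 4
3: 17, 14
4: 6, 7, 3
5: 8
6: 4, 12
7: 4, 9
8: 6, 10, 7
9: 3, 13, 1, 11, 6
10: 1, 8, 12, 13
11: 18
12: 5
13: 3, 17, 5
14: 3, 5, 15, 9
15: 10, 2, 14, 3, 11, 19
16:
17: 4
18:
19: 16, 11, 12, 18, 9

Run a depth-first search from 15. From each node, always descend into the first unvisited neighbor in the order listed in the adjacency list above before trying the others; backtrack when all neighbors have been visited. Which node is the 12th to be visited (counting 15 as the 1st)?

Visit 15
15 → 10
10 → 1
1 → 5
5 → 8
8 → 6
6 → 4
4 → 7
7 → 9
9 → 3
3 → 17
3 → 14
9 → 13
9 → 11
11 → 18
6 → 12
1 → 16
15 → 2
2 → 19

Visit order: 15, 10, 1, 5, 8, 6, 4, 7, 9, 3, 17, 14, 13, 11, 18, 12, 16, 2, 19

14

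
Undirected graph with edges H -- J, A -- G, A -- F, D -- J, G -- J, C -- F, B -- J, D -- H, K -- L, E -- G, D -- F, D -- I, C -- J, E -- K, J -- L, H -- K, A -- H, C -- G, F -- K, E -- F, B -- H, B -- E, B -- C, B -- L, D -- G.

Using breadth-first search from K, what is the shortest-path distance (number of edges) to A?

2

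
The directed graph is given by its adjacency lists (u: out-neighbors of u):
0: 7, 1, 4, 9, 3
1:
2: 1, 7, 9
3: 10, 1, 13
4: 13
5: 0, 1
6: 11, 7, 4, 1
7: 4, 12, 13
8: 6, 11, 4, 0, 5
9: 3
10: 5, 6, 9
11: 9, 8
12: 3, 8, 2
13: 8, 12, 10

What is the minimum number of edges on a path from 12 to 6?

Level 0: 12
Level 1: 2, 3, 8
Level 2: 0, 1, 4, 5, 6, 7, 9, 10, 11, 13
6 first appears at level 2.

2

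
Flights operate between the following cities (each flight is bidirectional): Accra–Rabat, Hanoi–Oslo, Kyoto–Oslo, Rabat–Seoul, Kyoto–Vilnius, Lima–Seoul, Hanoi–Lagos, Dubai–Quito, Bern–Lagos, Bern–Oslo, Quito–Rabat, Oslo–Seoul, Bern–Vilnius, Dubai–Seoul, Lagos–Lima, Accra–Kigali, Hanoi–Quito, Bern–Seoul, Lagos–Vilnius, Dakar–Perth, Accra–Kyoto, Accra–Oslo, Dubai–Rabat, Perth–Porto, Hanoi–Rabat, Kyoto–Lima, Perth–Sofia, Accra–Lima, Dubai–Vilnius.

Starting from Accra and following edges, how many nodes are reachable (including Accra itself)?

BFS from Accra visits: Accra, Kigali, Kyoto, Lima, Oslo, Rabat, Vilnius, Lagos, Seoul, Bern, Hanoi, Dubai, Quito
Reachable nodes: 13 of 17 total.

13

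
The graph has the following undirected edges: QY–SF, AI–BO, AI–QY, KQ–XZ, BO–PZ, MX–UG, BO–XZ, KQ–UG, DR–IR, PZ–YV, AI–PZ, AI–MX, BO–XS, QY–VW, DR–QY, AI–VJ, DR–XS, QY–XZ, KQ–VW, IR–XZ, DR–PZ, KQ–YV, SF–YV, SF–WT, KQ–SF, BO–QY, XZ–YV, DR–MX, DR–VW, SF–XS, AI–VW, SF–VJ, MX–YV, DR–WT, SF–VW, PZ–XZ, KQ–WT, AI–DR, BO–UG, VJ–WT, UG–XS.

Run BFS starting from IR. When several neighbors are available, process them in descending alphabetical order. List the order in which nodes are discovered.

Visit IR; enqueue XZ, DR → queue [XZ, DR]
Visit XZ; enqueue YV, QY, PZ, KQ, BO → queue [DR, YV, QY, PZ, KQ, BO]
Visit DR; enqueue XS, WT, VW, MX, AI → queue [YV, QY, PZ, KQ, BO, XS, WT, VW, MX, AI]
Visit YV; enqueue SF → queue [QY, PZ, KQ, BO, XS, WT, VW, MX, AI, SF]
Visit QY → queue [PZ, KQ, BO, XS, WT, VW, MX, AI, SF]
Visit PZ → queue [KQ, BO, XS, WT, VW, MX, AI, SF]
Visit KQ; enqueue UG → queue [BO, XS, WT, VW, MX, AI, SF, UG]
Visit BO → queue [XS, WT, VW, MX, AI, SF, UG]
Visit XS → queue [WT, VW, MX, AI, SF, UG]
Visit WT; enqueue VJ → queue [VW, MX, AI, SF, UG, VJ]
Visit VW → queue [MX, AI, SF, UG, VJ]
Visit MX → queue [AI, SF, UG, VJ]
Visit AI → queue [SF, UG, VJ]
Visit SF → queue [UG, VJ]
Visit UG → queue [VJ]
Visit VJ → queue []

IR, XZ, DR, YV, QY, PZ, KQ, BO, XS, WT, VW, MX, AI, SF, UG, VJ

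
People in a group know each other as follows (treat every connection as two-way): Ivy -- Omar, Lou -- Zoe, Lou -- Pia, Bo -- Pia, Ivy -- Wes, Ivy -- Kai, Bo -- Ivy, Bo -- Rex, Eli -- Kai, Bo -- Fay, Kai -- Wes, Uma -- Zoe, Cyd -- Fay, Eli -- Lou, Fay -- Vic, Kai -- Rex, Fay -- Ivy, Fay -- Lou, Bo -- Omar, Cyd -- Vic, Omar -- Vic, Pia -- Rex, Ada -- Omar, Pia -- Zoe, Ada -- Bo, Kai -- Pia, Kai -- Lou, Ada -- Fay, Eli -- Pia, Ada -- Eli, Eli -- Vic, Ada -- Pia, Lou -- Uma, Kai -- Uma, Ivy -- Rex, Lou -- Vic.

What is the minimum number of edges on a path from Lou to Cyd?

Level 0: Lou
Level 1: Eli, Fay, Kai, Pia, Uma, Vic, Zoe
Level 2: Ada, Bo, Cyd, Ivy, Omar, Rex, Wes
Cyd first appears at level 2.

2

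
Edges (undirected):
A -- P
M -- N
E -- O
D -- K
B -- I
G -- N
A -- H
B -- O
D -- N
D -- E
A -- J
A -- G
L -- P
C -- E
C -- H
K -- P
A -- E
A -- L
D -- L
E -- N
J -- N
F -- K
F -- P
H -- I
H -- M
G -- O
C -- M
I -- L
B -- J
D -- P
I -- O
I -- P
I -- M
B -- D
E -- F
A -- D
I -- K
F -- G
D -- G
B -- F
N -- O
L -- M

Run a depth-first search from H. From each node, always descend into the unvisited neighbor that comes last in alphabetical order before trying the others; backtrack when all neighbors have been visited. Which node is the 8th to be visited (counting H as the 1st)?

D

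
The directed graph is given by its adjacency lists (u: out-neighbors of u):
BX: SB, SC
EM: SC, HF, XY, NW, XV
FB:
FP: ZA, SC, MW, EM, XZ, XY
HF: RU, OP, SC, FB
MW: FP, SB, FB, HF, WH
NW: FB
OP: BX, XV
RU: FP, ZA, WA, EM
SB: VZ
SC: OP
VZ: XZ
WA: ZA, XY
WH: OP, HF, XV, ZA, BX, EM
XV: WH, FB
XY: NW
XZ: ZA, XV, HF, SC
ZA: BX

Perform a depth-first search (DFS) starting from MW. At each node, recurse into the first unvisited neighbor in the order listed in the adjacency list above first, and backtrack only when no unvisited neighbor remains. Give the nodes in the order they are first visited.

Visit MW
MW → FP
FP → ZA
ZA → BX
BX → SB
SB → VZ
VZ → XZ
XZ → XV
XV → WH
WH → OP
WH → HF
HF → RU
RU → WA
WA → XY
XY → NW
NW → FB
RU → EM
EM → SC

MW → FP → ZA → BX → SB → VZ → XZ → XV → WH → OP → HF → RU → WA → XY → NW → FB → EM → SC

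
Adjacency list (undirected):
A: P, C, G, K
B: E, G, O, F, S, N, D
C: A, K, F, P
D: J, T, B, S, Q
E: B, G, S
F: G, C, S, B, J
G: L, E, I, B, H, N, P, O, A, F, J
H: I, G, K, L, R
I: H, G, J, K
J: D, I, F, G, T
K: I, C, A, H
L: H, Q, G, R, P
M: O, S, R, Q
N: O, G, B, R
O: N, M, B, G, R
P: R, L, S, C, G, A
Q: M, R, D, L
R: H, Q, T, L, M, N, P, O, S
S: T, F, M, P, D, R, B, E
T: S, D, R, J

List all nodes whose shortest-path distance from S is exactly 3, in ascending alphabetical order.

I, K

Level 0: S
Level 1: B, D, E, F, M, P, R, T
Level 2: A, C, G, H, J, L, N, O, Q
Level 3: I, K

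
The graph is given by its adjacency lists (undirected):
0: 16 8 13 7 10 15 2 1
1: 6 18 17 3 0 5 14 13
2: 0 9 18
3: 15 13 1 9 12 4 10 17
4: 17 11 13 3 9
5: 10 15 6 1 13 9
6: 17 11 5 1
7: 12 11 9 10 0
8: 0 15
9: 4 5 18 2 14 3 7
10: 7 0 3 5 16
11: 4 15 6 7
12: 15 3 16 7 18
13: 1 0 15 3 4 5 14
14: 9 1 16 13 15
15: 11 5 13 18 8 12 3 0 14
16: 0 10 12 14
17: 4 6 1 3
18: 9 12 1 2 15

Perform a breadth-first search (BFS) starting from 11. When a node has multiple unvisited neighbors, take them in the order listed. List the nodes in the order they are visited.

11 -> 4 -> 15 -> 6 -> 7 -> 17 -> 13 -> 3 -> 9 -> 5 -> 18 -> 8 -> 12 -> 0 -> 14 -> 1 -> 10 -> 2 -> 16

Visit 11; enqueue 4, 15, 6, 7 → queue [4, 15, 6, 7]
Visit 4; enqueue 17, 13, 3, 9 → queue [15, 6, 7, 17, 13, 3, 9]
Visit 15; enqueue 5, 18, 8, 12, 0, 14 → queue [6, 7, 17, 13, 3, 9, 5, 18, 8, 12, 0, 14]
Visit 6; enqueue 1 → queue [7, 17, 13, 3, 9, 5, 18, 8, 12, 0, 14, 1]
Visit 7; enqueue 10 → queue [17, 13, 3, 9, 5, 18, 8, 12, 0, 14, 1, 10]
Visit 17 → queue [13, 3, 9, 5, 18, 8, 12, 0, 14, 1, 10]
Visit 13 → queue [3, 9, 5, 18, 8, 12, 0, 14, 1, 10]
Visit 3 → queue [9, 5, 18, 8, 12, 0, 14, 1, 10]
Visit 9; enqueue 2 → queue [5, 18, 8, 12, 0, 14, 1, 10, 2]
Visit 5 → queue [18, 8, 12, 0, 14, 1, 10, 2]
Visit 18 → queue [8, 12, 0, 14, 1, 10, 2]
Visit 8 → queue [12, 0, 14, 1, 10, 2]
Visit 12; enqueue 16 → queue [0, 14, 1, 10, 2, 16]
Visit 0 → queue [14, 1, 10, 2, 16]
Visit 14 → queue [1, 10, 2, 16]
Visit 1 → queue [10, 2, 16]
Visit 10 → queue [2, 16]
Visit 2 → queue [16]
Visit 16 → queue []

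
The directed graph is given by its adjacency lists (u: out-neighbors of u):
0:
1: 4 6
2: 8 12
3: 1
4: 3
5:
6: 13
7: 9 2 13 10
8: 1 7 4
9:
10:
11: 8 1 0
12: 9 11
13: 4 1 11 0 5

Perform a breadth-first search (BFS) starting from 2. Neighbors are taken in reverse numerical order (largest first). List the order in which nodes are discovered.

Visit 2; enqueue 12, 8 → queue [12, 8]
Visit 12; enqueue 11, 9 → queue [8, 11, 9]
Visit 8; enqueue 7, 4, 1 → queue [11, 9, 7, 4, 1]
Visit 11; enqueue 0 → queue [9, 7, 4, 1, 0]
Visit 9 → queue [7, 4, 1, 0]
Visit 7; enqueue 13, 10 → queue [4, 1, 0, 13, 10]
Visit 4; enqueue 3 → queue [1, 0, 13, 10, 3]
Visit 1; enqueue 6 → queue [0, 13, 10, 3, 6]
Visit 0 → queue [13, 10, 3, 6]
Visit 13; enqueue 5 → queue [10, 3, 6, 5]
Visit 10 → queue [3, 6, 5]
Visit 3 → queue [6, 5]
Visit 6 → queue [5]
Visit 5 → queue []

2, 12, 8, 11, 9, 7, 4, 1, 0, 13, 10, 3, 6, 5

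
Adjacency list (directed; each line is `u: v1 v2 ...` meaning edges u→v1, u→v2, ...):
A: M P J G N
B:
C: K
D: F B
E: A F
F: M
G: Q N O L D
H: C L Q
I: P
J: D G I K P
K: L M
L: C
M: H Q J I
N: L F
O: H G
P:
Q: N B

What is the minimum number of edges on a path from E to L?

3

Level 0: E
Level 1: A, F
Level 2: G, J, M, N, P
Level 3: D, H, I, K, L, O, Q
Level 4: B, C
L first appears at level 3.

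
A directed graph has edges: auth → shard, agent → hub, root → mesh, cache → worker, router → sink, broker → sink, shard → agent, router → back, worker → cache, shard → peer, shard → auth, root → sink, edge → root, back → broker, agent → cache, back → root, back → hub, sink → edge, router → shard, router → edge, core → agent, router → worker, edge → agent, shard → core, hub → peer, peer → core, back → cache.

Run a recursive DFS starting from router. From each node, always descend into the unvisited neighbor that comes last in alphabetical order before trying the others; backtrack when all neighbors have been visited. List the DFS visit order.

router -> worker -> cache -> sink -> edge -> root -> mesh -> agent -> hub -> peer -> core -> shard -> auth -> back -> broker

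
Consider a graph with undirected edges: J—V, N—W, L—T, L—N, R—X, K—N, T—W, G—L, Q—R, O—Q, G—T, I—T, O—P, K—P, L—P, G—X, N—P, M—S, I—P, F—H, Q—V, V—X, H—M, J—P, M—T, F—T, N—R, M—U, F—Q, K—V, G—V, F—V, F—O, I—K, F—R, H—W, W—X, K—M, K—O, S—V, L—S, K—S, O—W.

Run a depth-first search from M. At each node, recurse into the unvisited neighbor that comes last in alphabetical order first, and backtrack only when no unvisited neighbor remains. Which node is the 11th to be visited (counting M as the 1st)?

Q

Visit M
M → U
M → T
T → W
W → X
X → V
V → S
S → L
L → P
P → O
O → Q
Q → R
R → N
N → K
K → I
R → F
F → H
P → J
L → G

Visit order: M, U, T, W, X, V, S, L, P, O, Q, R, N, K, I, F, H, J, G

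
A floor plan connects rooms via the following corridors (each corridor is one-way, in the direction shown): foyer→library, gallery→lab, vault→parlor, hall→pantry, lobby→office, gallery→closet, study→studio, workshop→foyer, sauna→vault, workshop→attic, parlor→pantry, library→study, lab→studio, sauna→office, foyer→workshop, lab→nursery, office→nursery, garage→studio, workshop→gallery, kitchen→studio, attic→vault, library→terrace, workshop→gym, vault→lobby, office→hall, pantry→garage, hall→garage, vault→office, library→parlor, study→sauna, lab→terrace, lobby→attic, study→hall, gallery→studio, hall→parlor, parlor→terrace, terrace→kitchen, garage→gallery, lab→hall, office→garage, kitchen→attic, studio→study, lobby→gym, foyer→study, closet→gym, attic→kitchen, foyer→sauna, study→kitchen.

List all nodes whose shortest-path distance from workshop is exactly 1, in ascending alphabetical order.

attic, foyer, gallery, gym

Level 0: workshop
Level 1: attic, foyer, gallery, gym
Level 2: closet, kitchen, lab, library, sauna, studio, study, vault
Level 3: hall, lobby, nursery, office, parlor, terrace
Level 4: garage, pantry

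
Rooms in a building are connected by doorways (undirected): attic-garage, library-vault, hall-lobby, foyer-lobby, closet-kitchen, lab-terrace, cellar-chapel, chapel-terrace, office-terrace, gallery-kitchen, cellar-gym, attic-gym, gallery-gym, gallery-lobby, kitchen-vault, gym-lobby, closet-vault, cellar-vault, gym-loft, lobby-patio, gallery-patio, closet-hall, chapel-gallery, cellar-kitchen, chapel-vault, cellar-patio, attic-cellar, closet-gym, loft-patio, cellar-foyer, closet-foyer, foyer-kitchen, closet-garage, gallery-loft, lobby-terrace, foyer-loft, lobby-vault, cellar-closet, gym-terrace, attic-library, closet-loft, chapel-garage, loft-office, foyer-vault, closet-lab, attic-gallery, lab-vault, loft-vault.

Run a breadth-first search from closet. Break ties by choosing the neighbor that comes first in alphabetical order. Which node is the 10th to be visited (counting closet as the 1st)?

vault

Visit closet; enqueue cellar, foyer, garage, gym, hall, kitchen, lab, loft, vault → queue [cellar, foyer, garage, gym, hall, kitchen, lab, loft, vault]
Visit cellar; enqueue attic, chapel, patio → queue [foyer, garage, gym, hall, kitchen, lab, loft, vault, attic, chapel, patio]
Visit foyer; enqueue lobby → queue [garage, gym, hall, kitchen, lab, loft, vault, attic, chapel, patio, lobby]
Visit garage → queue [gym, hall, kitchen, lab, loft, vault, attic, chapel, patio, lobby]
Visit gym; enqueue gallery, terrace → queue [hall, kitchen, lab, loft, vault, attic, chapel, patio, lobby, gallery, terrace]
Visit hall → queue [kitchen, lab, loft, vault, attic, chapel, patio, lobby, gallery, terrace]
Visit kitchen → queue [lab, loft, vault, attic, chapel, patio, lobby, gallery, terrace]
Visit lab → queue [loft, vault, attic, chapel, patio, lobby, gallery, terrace]
Visit loft; enqueue office → queue [vault, attic, chapel, patio, lobby, gallery, terrace, office]
Visit vault; enqueue library → queue [attic, chapel, patio, lobby, gallery, terrace, office, library]
Visit attic → queue [chapel, patio, lobby, gallery, terrace, office, library]
Visit chapel → queue [patio, lobby, gallery, terrace, office, library]
Visit patio → queue [lobby, gallery, terrace, office, library]
Visit lobby → queue [gallery, terrace, office, library]
Visit gallery → queue [terrace, office, library]
Visit terrace → queue [office, library]
Visit office → queue [library]
Visit library → queue []

Visit order: closet, cellar, foyer, garage, gym, hall, kitchen, lab, loft, vault, attic, chapel, patio, lobby, gallery, terrace, office, library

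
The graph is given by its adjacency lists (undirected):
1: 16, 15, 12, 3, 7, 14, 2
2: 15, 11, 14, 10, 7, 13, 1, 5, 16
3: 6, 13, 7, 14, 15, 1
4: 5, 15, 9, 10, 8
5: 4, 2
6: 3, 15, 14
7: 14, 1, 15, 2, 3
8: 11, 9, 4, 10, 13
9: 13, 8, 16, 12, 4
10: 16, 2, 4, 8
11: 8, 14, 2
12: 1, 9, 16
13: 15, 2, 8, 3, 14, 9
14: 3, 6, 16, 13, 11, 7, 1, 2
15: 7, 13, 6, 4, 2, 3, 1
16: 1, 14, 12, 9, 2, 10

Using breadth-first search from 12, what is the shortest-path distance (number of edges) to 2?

2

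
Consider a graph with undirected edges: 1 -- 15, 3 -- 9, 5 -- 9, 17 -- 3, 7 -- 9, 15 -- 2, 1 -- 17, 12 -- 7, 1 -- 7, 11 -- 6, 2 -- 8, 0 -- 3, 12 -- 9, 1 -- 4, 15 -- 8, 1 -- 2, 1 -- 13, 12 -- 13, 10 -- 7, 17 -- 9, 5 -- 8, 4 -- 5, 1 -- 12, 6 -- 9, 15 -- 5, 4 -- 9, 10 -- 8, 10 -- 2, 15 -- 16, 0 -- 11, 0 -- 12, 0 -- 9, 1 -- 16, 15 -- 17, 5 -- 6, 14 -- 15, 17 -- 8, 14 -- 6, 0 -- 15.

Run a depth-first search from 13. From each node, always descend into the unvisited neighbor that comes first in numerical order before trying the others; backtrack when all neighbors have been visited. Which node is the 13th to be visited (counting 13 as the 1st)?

6

Visit 13
13 → 1
1 → 2
2 → 8
8 → 5
5 → 4
4 → 9
9 → 0
0 → 3
3 → 17
17 → 15
15 → 14
14 → 6
6 → 11
15 → 16
0 → 12
12 → 7
7 → 10

Visit order: 13, 1, 2, 8, 5, 4, 9, 0, 3, 17, 15, 14, 6, 11, 16, 12, 7, 10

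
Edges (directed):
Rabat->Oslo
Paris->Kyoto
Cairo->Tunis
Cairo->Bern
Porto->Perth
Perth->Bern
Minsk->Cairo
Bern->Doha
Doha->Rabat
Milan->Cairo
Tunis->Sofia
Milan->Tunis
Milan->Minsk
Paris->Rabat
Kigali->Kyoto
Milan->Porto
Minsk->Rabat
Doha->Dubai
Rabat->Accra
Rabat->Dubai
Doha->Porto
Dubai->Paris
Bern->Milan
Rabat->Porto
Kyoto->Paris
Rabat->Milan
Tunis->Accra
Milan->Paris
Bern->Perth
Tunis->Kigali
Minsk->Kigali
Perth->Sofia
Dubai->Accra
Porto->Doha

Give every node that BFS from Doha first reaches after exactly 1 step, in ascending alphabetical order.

Level 0: Doha
Level 1: Dubai, Porto, Rabat
Level 2: Accra, Milan, Oslo, Paris, Perth
Level 3: Bern, Cairo, Kyoto, Minsk, Sofia, Tunis
Level 4: Kigali

Dubai, Porto, Rabat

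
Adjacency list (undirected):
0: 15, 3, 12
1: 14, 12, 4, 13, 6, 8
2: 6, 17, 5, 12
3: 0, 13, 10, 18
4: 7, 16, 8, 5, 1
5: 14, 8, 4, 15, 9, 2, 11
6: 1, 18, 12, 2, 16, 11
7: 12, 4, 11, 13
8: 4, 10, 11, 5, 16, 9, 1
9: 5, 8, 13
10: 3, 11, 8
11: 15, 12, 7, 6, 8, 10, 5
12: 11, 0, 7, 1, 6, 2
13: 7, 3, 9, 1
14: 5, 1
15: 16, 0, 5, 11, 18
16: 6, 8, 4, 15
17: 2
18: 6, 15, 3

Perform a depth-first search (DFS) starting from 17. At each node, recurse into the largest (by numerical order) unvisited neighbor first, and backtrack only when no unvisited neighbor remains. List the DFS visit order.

Visit 17
17 → 2
2 → 12
12 → 11
11 → 15
15 → 18
18 → 6
6 → 16
16 → 8
8 → 10
10 → 3
3 → 13
13 → 9
9 → 5
5 → 14
14 → 1
1 → 4
4 → 7
3 → 0

17 → 2 → 12 → 11 → 15 → 18 → 6 → 16 → 8 → 10 → 3 → 13 → 9 → 5 → 14 → 1 → 4 → 7 → 0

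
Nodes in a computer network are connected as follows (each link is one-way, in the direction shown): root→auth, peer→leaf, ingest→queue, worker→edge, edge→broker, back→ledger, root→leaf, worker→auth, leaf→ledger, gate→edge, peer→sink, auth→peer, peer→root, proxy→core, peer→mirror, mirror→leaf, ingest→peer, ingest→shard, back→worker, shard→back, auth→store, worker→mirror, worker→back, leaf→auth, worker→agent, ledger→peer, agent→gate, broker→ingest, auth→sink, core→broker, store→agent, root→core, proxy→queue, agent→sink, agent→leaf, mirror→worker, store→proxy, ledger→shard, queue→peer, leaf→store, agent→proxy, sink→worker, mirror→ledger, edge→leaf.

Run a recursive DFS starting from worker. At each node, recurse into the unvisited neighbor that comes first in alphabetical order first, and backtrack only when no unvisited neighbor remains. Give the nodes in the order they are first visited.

Visit worker
worker → agent
agent → gate
gate → edge
edge → broker
broker → ingest
ingest → peer
peer → leaf
leaf → auth
auth → sink
auth → store
store → proxy
proxy → core
proxy → queue
leaf → ledger
ledger → shard
shard → back
peer → mirror
peer → root

worker -> agent -> gate -> edge -> broker -> ingest -> peer -> leaf -> auth -> sink -> store -> proxy -> core -> queue -> ledger -> shard -> back -> mirror -> root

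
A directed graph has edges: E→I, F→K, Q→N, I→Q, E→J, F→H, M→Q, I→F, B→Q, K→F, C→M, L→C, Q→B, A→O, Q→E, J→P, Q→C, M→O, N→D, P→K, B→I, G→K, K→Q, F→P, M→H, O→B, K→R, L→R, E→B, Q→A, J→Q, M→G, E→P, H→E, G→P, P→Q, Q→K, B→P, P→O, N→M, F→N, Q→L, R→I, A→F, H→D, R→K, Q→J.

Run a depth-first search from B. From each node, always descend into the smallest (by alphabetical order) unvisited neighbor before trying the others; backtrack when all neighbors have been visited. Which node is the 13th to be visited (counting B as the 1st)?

Visit B
B → I
I → F
F → H
H → D
H → E
E → J
J → P
P → K
K → Q
Q → A
A → O
Q → C
C → M
M → G
Q → L
L → R
Q → N

Visit order: B, I, F, H, D, E, J, P, K, Q, A, O, C, M, G, L, R, N

C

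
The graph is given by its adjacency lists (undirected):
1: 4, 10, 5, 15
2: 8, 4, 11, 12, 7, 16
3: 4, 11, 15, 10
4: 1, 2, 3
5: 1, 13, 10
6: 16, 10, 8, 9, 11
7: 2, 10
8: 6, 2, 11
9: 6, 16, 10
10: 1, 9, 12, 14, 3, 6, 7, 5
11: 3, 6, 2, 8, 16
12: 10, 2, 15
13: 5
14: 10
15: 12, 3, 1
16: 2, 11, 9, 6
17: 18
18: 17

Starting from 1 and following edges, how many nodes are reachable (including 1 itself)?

BFS from 1 visits: 1, 4, 10, 5, 15, 2, 3, 9, 12, 14, 6, 7, 13, 8, 11, 16
Reachable nodes: 16 of 18 total.

16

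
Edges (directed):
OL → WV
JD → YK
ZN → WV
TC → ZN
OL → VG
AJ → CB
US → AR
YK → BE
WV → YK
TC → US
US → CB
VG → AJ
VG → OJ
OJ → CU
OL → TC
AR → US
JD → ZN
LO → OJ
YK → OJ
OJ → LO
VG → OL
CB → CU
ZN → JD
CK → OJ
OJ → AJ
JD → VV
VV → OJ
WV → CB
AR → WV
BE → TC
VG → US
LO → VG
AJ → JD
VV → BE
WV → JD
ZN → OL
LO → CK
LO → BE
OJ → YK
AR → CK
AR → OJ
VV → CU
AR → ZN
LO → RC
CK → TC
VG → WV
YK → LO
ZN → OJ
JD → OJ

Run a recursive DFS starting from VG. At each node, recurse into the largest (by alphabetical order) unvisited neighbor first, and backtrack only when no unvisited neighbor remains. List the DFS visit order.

VG -> WV -> YK -> OJ -> LO -> RC -> CK -> TC -> ZN -> OL -> JD -> VV -> CU -> BE -> US -> CB -> AR -> AJ

Visit VG
VG → WV
WV → YK
YK → OJ
OJ → LO
LO → RC
LO → CK
CK → TC
TC → ZN
ZN → OL
ZN → JD
JD → VV
VV → CU
VV → BE
TC → US
US → CB
US → AR
OJ → AJ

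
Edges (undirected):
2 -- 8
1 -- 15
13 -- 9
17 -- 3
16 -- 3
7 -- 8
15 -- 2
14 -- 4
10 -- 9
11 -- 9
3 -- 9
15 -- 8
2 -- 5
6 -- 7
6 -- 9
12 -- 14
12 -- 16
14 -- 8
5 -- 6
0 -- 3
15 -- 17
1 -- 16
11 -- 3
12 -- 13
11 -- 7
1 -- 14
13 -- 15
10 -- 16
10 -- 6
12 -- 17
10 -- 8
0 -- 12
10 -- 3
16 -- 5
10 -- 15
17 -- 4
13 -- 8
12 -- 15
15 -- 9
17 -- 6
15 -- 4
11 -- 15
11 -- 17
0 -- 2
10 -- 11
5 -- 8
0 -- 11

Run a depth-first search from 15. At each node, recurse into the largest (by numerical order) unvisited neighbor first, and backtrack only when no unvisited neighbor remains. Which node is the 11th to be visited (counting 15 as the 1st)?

Visit 15
15 → 17
17 → 12
12 → 16
16 → 10
10 → 11
11 → 9
9 → 13
13 → 8
8 → 14
14 → 4
14 → 1
8 → 7
7 → 6
6 → 5
5 → 2
2 → 0
0 → 3

Visit order: 15, 17, 12, 16, 10, 11, 9, 13, 8, 14, 4, 1, 7, 6, 5, 2, 0, 3

4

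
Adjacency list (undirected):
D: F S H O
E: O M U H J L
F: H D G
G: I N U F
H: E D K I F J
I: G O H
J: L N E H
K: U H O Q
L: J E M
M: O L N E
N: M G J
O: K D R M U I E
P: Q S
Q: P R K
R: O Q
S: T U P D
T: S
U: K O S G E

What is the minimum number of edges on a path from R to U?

Level 0: R
Level 1: O, Q
Level 2: D, E, I, K, M, P, U
Level 3: F, G, H, J, L, N, S
Level 4: T
U first appears at level 2.

2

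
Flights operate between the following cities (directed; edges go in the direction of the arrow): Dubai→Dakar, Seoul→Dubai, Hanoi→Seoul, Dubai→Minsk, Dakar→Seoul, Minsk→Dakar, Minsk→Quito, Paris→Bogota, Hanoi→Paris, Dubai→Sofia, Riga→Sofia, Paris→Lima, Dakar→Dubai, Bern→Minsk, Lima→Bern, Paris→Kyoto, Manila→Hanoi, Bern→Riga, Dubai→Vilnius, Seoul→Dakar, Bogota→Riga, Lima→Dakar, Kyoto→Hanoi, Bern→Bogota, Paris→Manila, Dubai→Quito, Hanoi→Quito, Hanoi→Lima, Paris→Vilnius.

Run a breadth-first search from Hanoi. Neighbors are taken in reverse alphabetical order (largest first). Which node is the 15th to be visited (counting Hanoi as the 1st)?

Visit Hanoi; enqueue Seoul, Quito, Paris, Lima → queue [Seoul, Quito, Paris, Lima]
Visit Seoul; enqueue Dubai, Dakar → queue [Quito, Paris, Lima, Dubai, Dakar]
Visit Quito → queue [Paris, Lima, Dubai, Dakar]
Visit Paris; enqueue Vilnius, Manila, Kyoto, Bogota → queue [Lima, Dubai, Dakar, Vilnius, Manila, Kyoto, Bogota]
Visit Lima; enqueue Bern → queue [Dubai, Dakar, Vilnius, Manila, Kyoto, Bogota, Bern]
Visit Dubai; enqueue Sofia, Minsk → queue [Dakar, Vilnius, Manila, Kyoto, Bogota, Bern, Sofia, Minsk]
Visit Dakar → queue [Vilnius, Manila, Kyoto, Bogota, Bern, Sofia, Minsk]
Visit Vilnius → queue [Manila, Kyoto, Bogota, Bern, Sofia, Minsk]
Visit Manila → queue [Kyoto, Bogota, Bern, Sofia, Minsk]
Visit Kyoto → queue [Bogota, Bern, Sofia, Minsk]
Visit Bogota; enqueue Riga → queue [Bern, Sofia, Minsk, Riga]
Visit Bern → queue [Sofia, Minsk, Riga]
Visit Sofia → queue [Minsk, Riga]
Visit Minsk → queue [Riga]
Visit Riga → queue []

Visit order: Hanoi, Seoul, Quito, Paris, Lima, Dubai, Dakar, Vilnius, Manila, Kyoto, Bogota, Bern, Sofia, Minsk, Riga

Riga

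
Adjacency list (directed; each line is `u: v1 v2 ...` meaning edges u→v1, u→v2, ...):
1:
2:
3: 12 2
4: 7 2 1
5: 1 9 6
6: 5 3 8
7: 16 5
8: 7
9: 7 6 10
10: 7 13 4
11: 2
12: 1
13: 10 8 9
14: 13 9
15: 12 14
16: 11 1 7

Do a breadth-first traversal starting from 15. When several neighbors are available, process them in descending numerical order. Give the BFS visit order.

15 14 12 13 9 1 10 8 7 6 4 16 5 3 2 11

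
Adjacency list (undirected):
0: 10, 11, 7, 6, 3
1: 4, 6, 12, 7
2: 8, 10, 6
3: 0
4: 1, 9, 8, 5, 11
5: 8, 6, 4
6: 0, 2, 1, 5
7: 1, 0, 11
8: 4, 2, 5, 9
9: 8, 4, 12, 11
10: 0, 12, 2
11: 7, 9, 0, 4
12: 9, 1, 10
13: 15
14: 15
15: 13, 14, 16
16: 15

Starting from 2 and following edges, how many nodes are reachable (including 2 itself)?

13

BFS from 2 visits: 2, 10, 8, 6, 12, 0, 9, 5, 4, 1, 11, 7, 3
Reachable nodes: 13 of 17 total.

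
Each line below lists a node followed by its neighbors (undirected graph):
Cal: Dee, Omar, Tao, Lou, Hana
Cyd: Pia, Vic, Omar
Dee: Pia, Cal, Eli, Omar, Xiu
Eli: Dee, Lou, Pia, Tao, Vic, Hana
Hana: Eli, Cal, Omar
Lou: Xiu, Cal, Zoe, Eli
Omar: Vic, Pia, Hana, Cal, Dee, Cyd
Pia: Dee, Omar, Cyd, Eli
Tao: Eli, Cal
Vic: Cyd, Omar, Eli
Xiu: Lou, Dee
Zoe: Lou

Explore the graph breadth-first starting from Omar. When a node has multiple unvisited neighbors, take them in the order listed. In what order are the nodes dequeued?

Visit Omar; enqueue Vic, Pia, Hana, Cal, Dee, Cyd → queue [Vic, Pia, Hana, Cal, Dee, Cyd]
Visit Vic; enqueue Eli → queue [Pia, Hana, Cal, Dee, Cyd, Eli]
Visit Pia → queue [Hana, Cal, Dee, Cyd, Eli]
Visit Hana → queue [Cal, Dee, Cyd, Eli]
Visit Cal; enqueue Tao, Lou → queue [Dee, Cyd, Eli, Tao, Lou]
Visit Dee; enqueue Xiu → queue [Cyd, Eli, Tao, Lou, Xiu]
Visit Cyd → queue [Eli, Tao, Lou, Xiu]
Visit Eli → queue [Tao, Lou, Xiu]
Visit Tao → queue [Lou, Xiu]
Visit Lou; enqueue Zoe → queue [Xiu, Zoe]
Visit Xiu → queue [Zoe]
Visit Zoe → queue []

Omar, Vic, Pia, Hana, Cal, Dee, Cyd, Eli, Tao, Lou, Xiu, Zoe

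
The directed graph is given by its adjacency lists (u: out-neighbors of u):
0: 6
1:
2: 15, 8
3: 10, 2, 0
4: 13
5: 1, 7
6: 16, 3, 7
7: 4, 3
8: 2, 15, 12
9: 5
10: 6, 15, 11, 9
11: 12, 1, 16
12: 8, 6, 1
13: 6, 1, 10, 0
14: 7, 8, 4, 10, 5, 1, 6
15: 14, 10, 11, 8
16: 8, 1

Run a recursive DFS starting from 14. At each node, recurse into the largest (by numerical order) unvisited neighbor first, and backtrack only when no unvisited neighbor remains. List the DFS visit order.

Visit 14
14 → 10
10 → 15
15 → 11
11 → 16
16 → 8
8 → 12
12 → 6
6 → 7
7 → 4
4 → 13
13 → 1
13 → 0
7 → 3
3 → 2
10 → 9
9 → 5

14 → 10 → 15 → 11 → 16 → 8 → 12 → 6 → 7 → 4 → 13 → 1 → 0 → 3 → 2 → 9 → 5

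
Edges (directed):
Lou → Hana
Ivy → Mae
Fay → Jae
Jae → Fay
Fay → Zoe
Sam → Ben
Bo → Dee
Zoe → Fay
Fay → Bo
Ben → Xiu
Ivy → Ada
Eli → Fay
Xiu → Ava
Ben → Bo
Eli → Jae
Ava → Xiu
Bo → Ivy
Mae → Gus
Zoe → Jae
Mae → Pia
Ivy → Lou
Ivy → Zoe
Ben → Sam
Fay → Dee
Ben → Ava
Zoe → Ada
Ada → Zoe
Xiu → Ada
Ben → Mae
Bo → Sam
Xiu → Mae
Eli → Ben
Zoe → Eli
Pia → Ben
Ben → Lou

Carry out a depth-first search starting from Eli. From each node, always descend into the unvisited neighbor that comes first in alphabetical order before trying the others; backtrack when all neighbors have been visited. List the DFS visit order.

Eli -> Ben -> Ava -> Xiu -> Ada -> Zoe -> Fay -> Bo -> Dee -> Ivy -> Lou -> Hana -> Mae -> Gus -> Pia -> Sam -> Jae

Visit Eli
Eli → Ben
Ben → Ava
Ava → Xiu
Xiu → Ada
Ada → Zoe
Zoe → Fay
Fay → Bo
Bo → Dee
Bo → Ivy
Ivy → Lou
Lou → Hana
Ivy → Mae
Mae → Gus
Mae → Pia
Bo → Sam
Fay → Jae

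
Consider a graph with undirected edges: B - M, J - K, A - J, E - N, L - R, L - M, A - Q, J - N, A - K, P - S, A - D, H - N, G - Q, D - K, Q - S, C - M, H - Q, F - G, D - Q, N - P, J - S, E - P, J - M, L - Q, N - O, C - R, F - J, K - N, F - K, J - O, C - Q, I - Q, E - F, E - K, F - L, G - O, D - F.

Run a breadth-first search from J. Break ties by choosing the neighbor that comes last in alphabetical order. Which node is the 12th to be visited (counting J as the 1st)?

H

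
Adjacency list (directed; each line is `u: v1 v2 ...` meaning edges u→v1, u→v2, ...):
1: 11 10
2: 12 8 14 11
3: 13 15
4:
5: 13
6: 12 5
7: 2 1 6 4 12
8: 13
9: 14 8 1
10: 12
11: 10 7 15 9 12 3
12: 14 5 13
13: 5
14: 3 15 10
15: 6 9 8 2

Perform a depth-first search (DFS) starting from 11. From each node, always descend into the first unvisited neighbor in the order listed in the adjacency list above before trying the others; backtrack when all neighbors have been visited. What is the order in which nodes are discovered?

Visit 11
11 → 10
10 → 12
12 → 14
14 → 3
3 → 13
13 → 5
3 → 15
15 → 6
15 → 9
9 → 8
9 → 1
15 → 2
11 → 7
7 → 4

11 -> 10 -> 12 -> 14 -> 3 -> 13 -> 5 -> 15 -> 6 -> 9 -> 8 -> 1 -> 2 -> 7 -> 4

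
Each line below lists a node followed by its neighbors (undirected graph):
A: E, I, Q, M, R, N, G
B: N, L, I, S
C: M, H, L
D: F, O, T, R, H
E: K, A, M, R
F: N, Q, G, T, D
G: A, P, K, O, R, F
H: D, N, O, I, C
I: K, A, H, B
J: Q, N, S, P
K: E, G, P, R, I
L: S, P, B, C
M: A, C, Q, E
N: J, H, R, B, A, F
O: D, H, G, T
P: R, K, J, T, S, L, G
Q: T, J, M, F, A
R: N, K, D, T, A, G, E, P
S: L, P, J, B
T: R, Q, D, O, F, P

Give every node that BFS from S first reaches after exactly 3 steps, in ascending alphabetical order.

A, D, E, F, H, M, O

Level 0: S
Level 1: B, J, L, P
Level 2: C, G, I, K, N, Q, R, T
Level 3: A, D, E, F, H, M, O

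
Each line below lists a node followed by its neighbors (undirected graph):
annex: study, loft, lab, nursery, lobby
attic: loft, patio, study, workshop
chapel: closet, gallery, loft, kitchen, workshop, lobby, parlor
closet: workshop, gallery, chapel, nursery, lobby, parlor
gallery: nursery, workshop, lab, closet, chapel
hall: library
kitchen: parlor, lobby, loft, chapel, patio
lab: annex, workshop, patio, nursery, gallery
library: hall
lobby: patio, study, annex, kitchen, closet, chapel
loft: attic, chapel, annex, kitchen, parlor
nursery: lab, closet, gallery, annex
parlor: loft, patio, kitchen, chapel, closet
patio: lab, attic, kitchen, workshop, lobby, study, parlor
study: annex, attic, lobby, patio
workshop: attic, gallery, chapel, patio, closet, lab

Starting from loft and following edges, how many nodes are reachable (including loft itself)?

14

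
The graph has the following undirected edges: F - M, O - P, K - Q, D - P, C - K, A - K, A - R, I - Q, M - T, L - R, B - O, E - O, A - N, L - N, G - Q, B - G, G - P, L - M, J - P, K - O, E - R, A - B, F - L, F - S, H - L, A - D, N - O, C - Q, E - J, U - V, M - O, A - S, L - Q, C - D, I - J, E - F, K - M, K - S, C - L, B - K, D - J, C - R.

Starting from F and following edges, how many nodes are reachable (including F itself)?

20

BFS from F visits: F, E, L, M, S, J, O, R, C, H, N, Q, K, T, A, D, I, P, B, G
Reachable nodes: 20 of 22 total.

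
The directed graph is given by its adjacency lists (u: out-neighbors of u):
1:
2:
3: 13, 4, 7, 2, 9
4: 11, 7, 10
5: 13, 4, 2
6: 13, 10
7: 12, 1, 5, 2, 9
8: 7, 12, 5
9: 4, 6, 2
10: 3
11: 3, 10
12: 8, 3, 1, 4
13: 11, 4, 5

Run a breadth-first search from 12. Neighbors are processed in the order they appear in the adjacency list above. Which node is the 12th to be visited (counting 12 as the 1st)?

Visit 12; enqueue 8, 3, 1, 4 → queue [8, 3, 1, 4]
Visit 8; enqueue 7, 5 → queue [3, 1, 4, 7, 5]
Visit 3; enqueue 13, 2, 9 → queue [1, 4, 7, 5, 13, 2, 9]
Visit 1 → queue [4, 7, 5, 13, 2, 9]
Visit 4; enqueue 11, 10 → queue [7, 5, 13, 2, 9, 11, 10]
Visit 7 → queue [5, 13, 2, 9, 11, 10]
Visit 5 → queue [13, 2, 9, 11, 10]
Visit 13 → queue [2, 9, 11, 10]
Visit 2 → queue [9, 11, 10]
Visit 9; enqueue 6 → queue [11, 10, 6]
Visit 11 → queue [10, 6]
Visit 10 → queue [6]
Visit 6 → queue []

Visit order: 12, 8, 3, 1, 4, 7, 5, 13, 2, 9, 11, 10, 6

10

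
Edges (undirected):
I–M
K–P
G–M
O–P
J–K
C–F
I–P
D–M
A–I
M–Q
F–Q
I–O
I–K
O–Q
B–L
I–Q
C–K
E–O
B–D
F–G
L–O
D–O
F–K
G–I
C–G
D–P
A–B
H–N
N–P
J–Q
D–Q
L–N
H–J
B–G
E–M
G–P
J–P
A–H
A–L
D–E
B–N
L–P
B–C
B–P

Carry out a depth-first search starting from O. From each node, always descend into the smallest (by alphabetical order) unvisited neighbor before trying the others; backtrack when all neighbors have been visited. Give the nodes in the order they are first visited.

Visit O
O → D
D → B
B → A
A → H
H → J
J → K
K → C
C → F
F → G
G → I
I → M
M → E
M → Q
I → P
P → L
L → N

O -> D -> B -> A -> H -> J -> K -> C -> F -> G -> I -> M -> E -> Q -> P -> L -> N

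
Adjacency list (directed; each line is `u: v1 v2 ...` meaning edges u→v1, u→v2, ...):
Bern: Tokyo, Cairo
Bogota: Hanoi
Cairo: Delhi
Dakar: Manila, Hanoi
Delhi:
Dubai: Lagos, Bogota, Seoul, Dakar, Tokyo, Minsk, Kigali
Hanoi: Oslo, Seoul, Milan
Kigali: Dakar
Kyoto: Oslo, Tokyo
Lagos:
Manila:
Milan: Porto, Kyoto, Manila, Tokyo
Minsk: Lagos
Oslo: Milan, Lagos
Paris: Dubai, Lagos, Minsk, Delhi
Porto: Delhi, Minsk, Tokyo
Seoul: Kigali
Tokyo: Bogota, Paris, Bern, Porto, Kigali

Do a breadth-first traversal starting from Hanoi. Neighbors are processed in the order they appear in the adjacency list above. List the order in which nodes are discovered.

Visit Hanoi; enqueue Oslo, Seoul, Milan → queue [Oslo, Seoul, Milan]
Visit Oslo; enqueue Lagos → queue [Seoul, Milan, Lagos]
Visit Seoul; enqueue Kigali → queue [Milan, Lagos, Kigali]
Visit Milan; enqueue Porto, Kyoto, Manila, Tokyo → queue [Lagos, Kigali, Porto, Kyoto, Manila, Tokyo]
Visit Lagos → queue [Kigali, Porto, Kyoto, Manila, Tokyo]
Visit Kigali; enqueue Dakar → queue [Porto, Kyoto, Manila, Tokyo, Dakar]
Visit Porto; enqueue Delhi, Minsk → queue [Kyoto, Manila, Tokyo, Dakar, Delhi, Minsk]
Visit Kyoto → queue [Manila, Tokyo, Dakar, Delhi, Minsk]
Visit Manila → queue [Tokyo, Dakar, Delhi, Minsk]
Visit Tokyo; enqueue Bogota, Paris, Bern → queue [Dakar, Delhi, Minsk, Bogota, Paris, Bern]
Visit Dakar → queue [Delhi, Minsk, Bogota, Paris, Bern]
Visit Delhi → queue [Minsk, Bogota, Paris, Bern]
Visit Minsk → queue [Bogota, Paris, Bern]
Visit Bogota → queue [Paris, Bern]
Visit Paris; enqueue Dubai → queue [Bern, Dubai]
Visit Bern; enqueue Cairo → queue [Dubai, Cairo]
Visit Dubai → queue [Cairo]
Visit Cairo → queue []

Hanoi, Oslo, Seoul, Milan, Lagos, Kigali, Porto, Kyoto, Manila, Tokyo, Dakar, Delhi, Minsk, Bogota, Paris, Bern, Dubai, Cairo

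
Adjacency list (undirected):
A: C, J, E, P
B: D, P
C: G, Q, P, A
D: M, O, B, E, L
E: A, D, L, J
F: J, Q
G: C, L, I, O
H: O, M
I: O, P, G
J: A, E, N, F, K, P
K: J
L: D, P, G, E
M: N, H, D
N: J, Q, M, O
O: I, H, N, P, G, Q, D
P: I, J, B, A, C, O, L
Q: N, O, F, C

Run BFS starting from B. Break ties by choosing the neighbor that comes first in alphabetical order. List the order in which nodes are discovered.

B -> D -> P -> E -> L -> M -> O -> A -> C -> I -> J -> G -> H -> N -> Q -> F -> K

Visit B; enqueue D, P → queue [D, P]
Visit D; enqueue E, L, M, O → queue [P, E, L, M, O]
Visit P; enqueue A, C, I, J → queue [E, L, M, O, A, C, I, J]
Visit E → queue [L, M, O, A, C, I, J]
Visit L; enqueue G → queue [M, O, A, C, I, J, G]
Visit M; enqueue H, N → queue [O, A, C, I, J, G, H, N]
Visit O; enqueue Q → queue [A, C, I, J, G, H, N, Q]
Visit A → queue [C, I, J, G, H, N, Q]
Visit C → queue [I, J, G, H, N, Q]
Visit I → queue [J, G, H, N, Q]
Visit J; enqueue F, K → queue [G, H, N, Q, F, K]
Visit G → queue [H, N, Q, F, K]
Visit H → queue [N, Q, F, K]
Visit N → queue [Q, F, K]
Visit Q → queue [F, K]
Visit F → queue [K]
Visit K → queue []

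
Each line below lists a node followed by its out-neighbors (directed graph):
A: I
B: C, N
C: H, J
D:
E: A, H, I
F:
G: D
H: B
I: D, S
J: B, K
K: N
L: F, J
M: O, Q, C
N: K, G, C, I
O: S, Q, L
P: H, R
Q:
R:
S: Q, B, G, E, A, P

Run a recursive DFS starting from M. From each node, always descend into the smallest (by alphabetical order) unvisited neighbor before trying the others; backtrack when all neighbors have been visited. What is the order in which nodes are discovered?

Visit M
M → C
C → H
H → B
B → N
N → G
G → D
N → I
I → S
S → A
S → E
S → P
P → R
S → Q
N → K
C → J
M → O
O → L
L → F

M → C → H → B → N → G → D → I → S → A → E → P → R → Q → K → J → O → L → F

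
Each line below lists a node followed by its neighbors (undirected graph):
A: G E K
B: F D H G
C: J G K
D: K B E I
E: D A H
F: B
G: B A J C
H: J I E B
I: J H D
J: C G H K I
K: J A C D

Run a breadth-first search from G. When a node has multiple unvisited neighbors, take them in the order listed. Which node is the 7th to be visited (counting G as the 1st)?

D

Visit G; enqueue B, A, J, C → queue [B, A, J, C]
Visit B; enqueue F, D, H → queue [A, J, C, F, D, H]
Visit A; enqueue E, K → queue [J, C, F, D, H, E, K]
Visit J; enqueue I → queue [C, F, D, H, E, K, I]
Visit C → queue [F, D, H, E, K, I]
Visit F → queue [D, H, E, K, I]
Visit D → queue [H, E, K, I]
Visit H → queue [E, K, I]
Visit E → queue [K, I]
Visit K → queue [I]
Visit I → queue []

Visit order: G, B, A, J, C, F, D, H, E, K, I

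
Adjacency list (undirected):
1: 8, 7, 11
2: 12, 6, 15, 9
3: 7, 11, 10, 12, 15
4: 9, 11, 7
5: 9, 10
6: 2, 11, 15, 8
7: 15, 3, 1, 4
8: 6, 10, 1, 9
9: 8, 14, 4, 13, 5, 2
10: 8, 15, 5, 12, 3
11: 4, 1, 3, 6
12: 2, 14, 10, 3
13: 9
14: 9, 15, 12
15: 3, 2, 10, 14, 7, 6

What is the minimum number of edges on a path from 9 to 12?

2

Level 0: 9
Level 1: 2, 4, 5, 8, 13, 14
Level 2: 1, 6, 7, 10, 11, 12, 15
Level 3: 3
12 first appears at level 2.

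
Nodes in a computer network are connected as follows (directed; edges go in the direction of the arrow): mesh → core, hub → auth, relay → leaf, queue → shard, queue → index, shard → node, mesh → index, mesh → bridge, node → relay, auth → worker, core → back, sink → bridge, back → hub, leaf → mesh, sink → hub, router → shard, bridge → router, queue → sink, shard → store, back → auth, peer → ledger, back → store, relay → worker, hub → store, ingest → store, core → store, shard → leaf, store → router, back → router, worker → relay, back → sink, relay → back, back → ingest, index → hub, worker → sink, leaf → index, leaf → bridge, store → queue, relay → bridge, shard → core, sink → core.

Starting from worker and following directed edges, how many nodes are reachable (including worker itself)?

17

BFS from worker visits: worker, sink, relay, hub, core, bridge, leaf, back, store, auth, router, mesh, index, ingest, queue, shard, node
Reachable nodes: 17 of 19 total.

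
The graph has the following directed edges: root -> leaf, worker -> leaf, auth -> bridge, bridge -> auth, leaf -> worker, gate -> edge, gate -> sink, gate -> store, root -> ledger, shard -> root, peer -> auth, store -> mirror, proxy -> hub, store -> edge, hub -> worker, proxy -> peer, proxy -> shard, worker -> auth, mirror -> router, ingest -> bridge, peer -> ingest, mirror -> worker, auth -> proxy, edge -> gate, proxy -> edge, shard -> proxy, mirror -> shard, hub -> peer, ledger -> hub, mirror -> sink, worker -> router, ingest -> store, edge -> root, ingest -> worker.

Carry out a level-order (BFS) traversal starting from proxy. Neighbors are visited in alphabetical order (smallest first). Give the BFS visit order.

Visit proxy; enqueue edge, hub, peer, shard → queue [edge, hub, peer, shard]
Visit edge; enqueue gate, root → queue [hub, peer, shard, gate, root]
Visit hub; enqueue worker → queue [peer, shard, gate, root, worker]
Visit peer; enqueue auth, ingest → queue [shard, gate, root, worker, auth, ingest]
Visit shard → queue [gate, root, worker, auth, ingest]
Visit gate; enqueue sink, store → queue [root, worker, auth, ingest, sink, store]
Visit root; enqueue leaf, ledger → queue [worker, auth, ingest, sink, store, leaf, ledger]
Visit worker; enqueue router → queue [auth, ingest, sink, store, leaf, ledger, router]
Visit auth; enqueue bridge → queue [ingest, sink, store, leaf, ledger, router, bridge]
Visit ingest → queue [sink, store, leaf, ledger, router, bridge]
Visit sink → queue [store, leaf, ledger, router, bridge]
Visit store; enqueue mirror → queue [leaf, ledger, router, bridge, mirror]
Visit leaf → queue [ledger, router, bridge, mirror]
Visit ledger → queue [router, bridge, mirror]
Visit router → queue [bridge, mirror]
Visit bridge → queue [mirror]
Visit mirror → queue []

proxy, edge, hub, peer, shard, gate, root, worker, auth, ingest, sink, store, leaf, ledger, router, bridge, mirror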